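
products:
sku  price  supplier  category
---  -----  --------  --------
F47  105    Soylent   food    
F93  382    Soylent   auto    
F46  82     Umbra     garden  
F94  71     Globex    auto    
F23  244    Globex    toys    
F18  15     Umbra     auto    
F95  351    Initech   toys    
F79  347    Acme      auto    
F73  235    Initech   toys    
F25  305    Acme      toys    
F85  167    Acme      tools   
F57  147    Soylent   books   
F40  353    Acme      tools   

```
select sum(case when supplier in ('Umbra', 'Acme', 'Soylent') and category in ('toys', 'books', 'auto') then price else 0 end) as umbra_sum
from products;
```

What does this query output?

sku=F47: ✗
sku=F93: ✓ → 382
sku=F46: ✗
sku=F94: ✗
sku=F23: ✗
sku=F18: ✓ → 15
sku=F95: ✗
sku=F79: ✓ → 347
sku=F73: ✗
sku=F25: ✓ → 305
sku=F85: ✗
sku=F57: ✓ → 147
sku=F40: ✗
umbra_sum = 382 + 15 + 347 + 305 + 147 = 1196

1196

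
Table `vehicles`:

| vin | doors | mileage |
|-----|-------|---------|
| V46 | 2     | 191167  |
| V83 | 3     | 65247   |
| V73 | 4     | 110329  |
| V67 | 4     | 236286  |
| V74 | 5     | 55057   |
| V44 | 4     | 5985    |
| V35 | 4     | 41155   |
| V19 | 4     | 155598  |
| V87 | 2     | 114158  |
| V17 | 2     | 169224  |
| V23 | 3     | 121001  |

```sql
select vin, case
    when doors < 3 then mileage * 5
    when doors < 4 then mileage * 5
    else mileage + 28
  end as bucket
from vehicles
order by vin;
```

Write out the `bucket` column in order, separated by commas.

846120, 155626, 605005, 41183, 6013, 955835, 236314, 110357, 55085, 326235, 570790

vin=V17: doors < 3 → 846120
vin=V19: ELSE → 155626
vin=V23: doors < 4 → 605005
vin=V35: ELSE → 41183
vin=V44: ELSE → 6013
vin=V46: doors < 3 → 955835
vin=V67: ELSE → 236314
vin=V73: ELSE → 110357
vin=V74: ELSE → 55085
vin=V83: doors < 4 → 326235
vin=V87: doors < 3 → 570790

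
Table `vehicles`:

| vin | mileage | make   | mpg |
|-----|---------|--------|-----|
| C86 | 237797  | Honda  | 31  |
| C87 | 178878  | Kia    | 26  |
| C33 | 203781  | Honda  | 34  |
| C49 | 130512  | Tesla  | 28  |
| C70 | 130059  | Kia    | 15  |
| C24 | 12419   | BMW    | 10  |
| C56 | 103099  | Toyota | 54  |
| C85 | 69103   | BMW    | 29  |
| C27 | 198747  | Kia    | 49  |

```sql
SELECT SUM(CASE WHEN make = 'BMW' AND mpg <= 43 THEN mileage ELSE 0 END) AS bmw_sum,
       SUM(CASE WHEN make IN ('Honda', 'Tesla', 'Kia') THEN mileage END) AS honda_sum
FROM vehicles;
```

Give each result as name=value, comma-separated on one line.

[bmw_sum: make = 'BMW' AND mpg <= 43]
vin=C86: ✗
vin=C87: ✗
vin=C33: ✗
vin=C49: ✗
vin=C70: ✗
vin=C24: ✓ → 12419
vin=C56: ✗
vin=C85: ✓ → 69103
vin=C27: ✗
bmw_sum = 12419 + 69103 = 81522
—
[honda_sum: make IN ('Honda', 'Tesla', 'Kia')]
vin=C86: ✓ → 237797
vin=C87: ✓ → 178878
vin=C33: ✓ → 203781
vin=C49: ✓ → 130512
vin=C70: ✓ → 130059
vin=C24: ✗
vin=C56: ✗
vin=C85: ✗
vin=C27: ✓ → 198747
honda_sum = 237797 + 178878 + 203781 + 130512 + 130059 + 198747 = 1079774

bmw_sum=81522, honda_sum=1079774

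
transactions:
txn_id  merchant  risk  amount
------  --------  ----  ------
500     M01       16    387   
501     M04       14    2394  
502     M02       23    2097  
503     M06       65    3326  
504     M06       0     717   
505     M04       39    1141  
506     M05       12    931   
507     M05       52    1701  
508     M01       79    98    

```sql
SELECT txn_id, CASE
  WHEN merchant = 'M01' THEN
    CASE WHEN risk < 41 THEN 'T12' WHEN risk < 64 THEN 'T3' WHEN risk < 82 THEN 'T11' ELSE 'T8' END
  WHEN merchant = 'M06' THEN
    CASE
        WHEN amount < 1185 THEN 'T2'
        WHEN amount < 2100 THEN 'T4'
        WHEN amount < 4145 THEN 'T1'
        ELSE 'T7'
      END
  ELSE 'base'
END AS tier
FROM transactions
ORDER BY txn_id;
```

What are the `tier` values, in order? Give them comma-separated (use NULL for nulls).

T12, base, base, T1, T2, base, base, base, T11

txn_id=500: merchant='M01' → inner[risk < 41] → T12
txn_id=501: merchant='M04' → outer ELSE → base
txn_id=502: merchant='M02' → outer ELSE → base
txn_id=503: merchant='M06' → inner[amount < 4145] → T1
txn_id=504: merchant='M06' → inner[amount < 1185] → T2
txn_id=505: merchant='M04' → outer ELSE → base
txn_id=506: merchant='M05' → outer ELSE → base
txn_id=507: merchant='M05' → outer ELSE → base
txn_id=508: merchant='M01' → inner[risk < 82] → T11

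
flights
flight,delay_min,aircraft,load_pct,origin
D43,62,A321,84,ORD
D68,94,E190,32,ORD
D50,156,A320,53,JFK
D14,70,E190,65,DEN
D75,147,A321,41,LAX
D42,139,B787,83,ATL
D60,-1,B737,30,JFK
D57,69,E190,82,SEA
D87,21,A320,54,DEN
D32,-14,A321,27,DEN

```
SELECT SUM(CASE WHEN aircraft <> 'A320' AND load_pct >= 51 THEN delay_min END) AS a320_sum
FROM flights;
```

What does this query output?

340

flight=D43: ✓ → 62
flight=D68: ✗
flight=D50: ✗
flight=D14: ✓ → 70
flight=D75: ✗
flight=D42: ✓ → 139
flight=D60: ✗
flight=D57: ✓ → 69
flight=D87: ✗
flight=D32: ✗
a320_sum = 62 + 70 + 139 + 69 = 340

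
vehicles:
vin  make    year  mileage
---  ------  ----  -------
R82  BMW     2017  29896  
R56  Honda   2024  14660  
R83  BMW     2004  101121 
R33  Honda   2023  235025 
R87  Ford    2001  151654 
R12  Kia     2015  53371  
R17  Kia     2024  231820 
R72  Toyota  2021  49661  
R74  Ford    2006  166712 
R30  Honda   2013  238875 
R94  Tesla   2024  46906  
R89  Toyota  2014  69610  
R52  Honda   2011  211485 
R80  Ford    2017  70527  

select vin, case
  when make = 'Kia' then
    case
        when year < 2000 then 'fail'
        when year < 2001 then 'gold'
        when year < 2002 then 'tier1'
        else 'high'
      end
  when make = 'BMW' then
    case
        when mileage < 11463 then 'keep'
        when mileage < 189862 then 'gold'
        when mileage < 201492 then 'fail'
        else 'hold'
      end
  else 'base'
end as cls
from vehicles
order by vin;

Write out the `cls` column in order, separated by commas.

vin=R12: make='Kia' → inner[ELSE] → high
vin=R17: make='Kia' → inner[ELSE] → high
vin=R30: make='Honda' → outer ELSE → base
vin=R33: make='Honda' → outer ELSE → base
vin=R52: make='Honda' → outer ELSE → base
vin=R56: make='Honda' → outer ELSE → base
vin=R72: make='Toyota' → outer ELSE → base
vin=R74: make='Ford' → outer ELSE → base
vin=R80: make='Ford' → outer ELSE → base
vin=R82: make='BMW' → inner[mileage < 189862] → gold
vin=R83: make='BMW' → inner[mileage < 189862] → gold
vin=R87: make='Ford' → outer ELSE → base
vin=R89: make='Toyota' → outer ELSE → base
vin=R94: make='Tesla' → outer ELSE → base

high, high, base, base, base, base, base, base, base, gold, gold, base, base, base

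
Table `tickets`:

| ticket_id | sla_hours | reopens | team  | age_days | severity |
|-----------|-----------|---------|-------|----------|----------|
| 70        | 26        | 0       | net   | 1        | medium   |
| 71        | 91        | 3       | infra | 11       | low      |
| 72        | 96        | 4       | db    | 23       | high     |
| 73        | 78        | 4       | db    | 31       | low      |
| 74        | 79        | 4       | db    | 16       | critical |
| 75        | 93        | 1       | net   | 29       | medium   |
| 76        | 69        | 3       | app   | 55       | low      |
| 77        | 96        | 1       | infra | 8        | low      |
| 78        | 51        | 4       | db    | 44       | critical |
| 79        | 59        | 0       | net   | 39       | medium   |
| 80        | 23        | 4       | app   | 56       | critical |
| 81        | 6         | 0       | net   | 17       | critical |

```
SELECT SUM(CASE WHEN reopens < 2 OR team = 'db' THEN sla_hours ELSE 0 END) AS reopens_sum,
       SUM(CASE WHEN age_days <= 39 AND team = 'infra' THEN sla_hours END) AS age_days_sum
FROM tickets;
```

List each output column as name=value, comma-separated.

[reopens_sum: reopens < 2 OR team = 'db']
ticket_id=70: ✓ → 26
ticket_id=71: ✗
ticket_id=72: ✓ → 96
ticket_id=73: ✓ → 78
ticket_id=74: ✓ → 79
ticket_id=75: ✓ → 93
ticket_id=76: ✗
ticket_id=77: ✓ → 96
ticket_id=78: ✓ → 51
ticket_id=79: ✓ → 59
ticket_id=80: ✗
ticket_id=81: ✓ → 6
reopens_sum = 26 + 96 + 78 + 79 + 93 + 96 + 51 + 59 + 6 = 584
—
[age_days_sum: age_days <= 39 AND team = 'infra']
ticket_id=70: ✗
ticket_id=71: ✓ → 91
ticket_id=72: ✗
ticket_id=73: ✗
ticket_id=74: ✗
ticket_id=75: ✗
ticket_id=76: ✗
ticket_id=77: ✓ → 96
ticket_id=78: ✗
ticket_id=79: ✗
ticket_id=80: ✗
ticket_id=81: ✗
age_days_sum = 91 + 96 = 187

reopens_sum=584, age_days_sum=187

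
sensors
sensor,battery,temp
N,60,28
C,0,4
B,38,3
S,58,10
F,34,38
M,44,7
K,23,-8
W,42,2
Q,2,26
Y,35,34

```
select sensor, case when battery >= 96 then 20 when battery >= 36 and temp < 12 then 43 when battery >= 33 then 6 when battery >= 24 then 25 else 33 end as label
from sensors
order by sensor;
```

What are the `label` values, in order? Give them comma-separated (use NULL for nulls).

43, 33, 6, 33, 43, 6, 33, 43, 43, 6

sensor=B: battery >= 36 and temp < 12 → 43
sensor=C: ELSE → 33
sensor=F: battery >= 33 → 6
sensor=K: ELSE → 33
sensor=M: battery >= 36 and temp < 12 → 43
sensor=N: battery >= 33 → 6
sensor=Q: ELSE → 33
sensor=S: battery >= 36 and temp < 12 → 43
sensor=W: battery >= 36 and temp < 12 → 43
sensor=Y: battery >= 33 → 6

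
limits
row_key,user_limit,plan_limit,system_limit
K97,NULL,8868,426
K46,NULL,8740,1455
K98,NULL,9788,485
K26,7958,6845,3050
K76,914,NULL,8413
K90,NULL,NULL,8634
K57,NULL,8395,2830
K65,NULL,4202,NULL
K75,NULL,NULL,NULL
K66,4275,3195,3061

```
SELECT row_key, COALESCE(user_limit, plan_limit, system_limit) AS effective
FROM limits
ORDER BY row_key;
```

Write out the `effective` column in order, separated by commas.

row_key=K26: user_limit=7958 → 7958
row_key=K46: user_limit=NULL, plan_limit=8740 → 8740
row_key=K57: user_limit=NULL, plan_limit=8395 → 8395
row_key=K65: user_limit=NULL, plan_limit=4202 → 4202
row_key=K66: user_limit=4275 → 4275
row_key=K75: user_limit=NULL, plan_limit=NULL, system_limit=NULL (all NULL) → NULL
row_key=K76: user_limit=914 → 914
row_key=K90: user_limit=NULL, plan_limit=NULL, system_limit=8634 → 8634
row_key=K97: user_limit=NULL, plan_limit=8868 → 8868
row_key=K98: user_limit=NULL, plan_limit=9788 → 9788

7958, 8740, 8395, 4202, 4275, NULL, 914, 8634, 8868, 9788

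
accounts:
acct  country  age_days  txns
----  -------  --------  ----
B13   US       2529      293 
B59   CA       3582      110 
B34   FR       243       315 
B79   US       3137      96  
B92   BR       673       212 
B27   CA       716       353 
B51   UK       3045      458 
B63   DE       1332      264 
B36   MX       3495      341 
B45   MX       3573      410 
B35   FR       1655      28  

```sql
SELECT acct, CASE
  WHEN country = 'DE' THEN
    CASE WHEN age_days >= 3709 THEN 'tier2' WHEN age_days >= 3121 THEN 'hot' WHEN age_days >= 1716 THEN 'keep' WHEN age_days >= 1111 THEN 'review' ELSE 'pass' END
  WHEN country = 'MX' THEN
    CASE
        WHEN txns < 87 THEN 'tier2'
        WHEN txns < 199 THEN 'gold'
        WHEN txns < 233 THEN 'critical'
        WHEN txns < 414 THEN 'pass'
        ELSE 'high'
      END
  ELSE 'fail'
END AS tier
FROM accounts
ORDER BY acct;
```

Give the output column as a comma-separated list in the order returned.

acct=B13: country='US' → outer ELSE → fail
acct=B27: country='CA' → outer ELSE → fail
acct=B34: country='FR' → outer ELSE → fail
acct=B35: country='FR' → outer ELSE → fail
acct=B36: country='MX' → inner[txns < 414] → pass
acct=B45: country='MX' → inner[txns < 414] → pass
acct=B51: country='UK' → outer ELSE → fail
acct=B59: country='CA' → outer ELSE → fail
acct=B63: country='DE' → inner[age_days >= 1111] → review
acct=B79: country='US' → outer ELSE → fail
acct=B92: country='BR' → outer ELSE → fail

fail, fail, fail, fail, pass, pass, fail, fail, review, fail, fail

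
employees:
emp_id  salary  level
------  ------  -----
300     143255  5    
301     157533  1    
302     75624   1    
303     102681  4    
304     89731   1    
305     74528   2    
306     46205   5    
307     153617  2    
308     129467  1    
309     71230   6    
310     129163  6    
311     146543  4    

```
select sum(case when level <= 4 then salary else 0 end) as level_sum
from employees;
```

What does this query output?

emp_id=300: ✗
emp_id=301: ✓ → 157533
emp_id=302: ✓ → 75624
emp_id=303: ✓ → 102681
emp_id=304: ✓ → 89731
emp_id=305: ✓ → 74528
emp_id=306: ✗
emp_id=307: ✓ → 153617
emp_id=308: ✓ → 129467
emp_id=309: ✗
emp_id=310: ✗
emp_id=311: ✓ → 146543
level_sum = 157533 + 75624 + 102681 + 89731 + 74528 + 153617 + 129467 + 146543 = 929724

929724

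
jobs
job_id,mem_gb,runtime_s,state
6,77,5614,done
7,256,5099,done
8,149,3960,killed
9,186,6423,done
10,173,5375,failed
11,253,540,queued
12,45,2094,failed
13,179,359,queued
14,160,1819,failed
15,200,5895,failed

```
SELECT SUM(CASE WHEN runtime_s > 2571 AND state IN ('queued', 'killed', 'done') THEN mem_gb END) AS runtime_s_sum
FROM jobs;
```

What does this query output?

668

job_id=6: ✓ → 77
job_id=7: ✓ → 256
job_id=8: ✓ → 149
job_id=9: ✓ → 186
job_id=10: ✗
job_id=11: ✗
job_id=12: ✗
job_id=13: ✗
job_id=14: ✗
job_id=15: ✗
runtime_s_sum = 77 + 256 + 149 + 186 = 668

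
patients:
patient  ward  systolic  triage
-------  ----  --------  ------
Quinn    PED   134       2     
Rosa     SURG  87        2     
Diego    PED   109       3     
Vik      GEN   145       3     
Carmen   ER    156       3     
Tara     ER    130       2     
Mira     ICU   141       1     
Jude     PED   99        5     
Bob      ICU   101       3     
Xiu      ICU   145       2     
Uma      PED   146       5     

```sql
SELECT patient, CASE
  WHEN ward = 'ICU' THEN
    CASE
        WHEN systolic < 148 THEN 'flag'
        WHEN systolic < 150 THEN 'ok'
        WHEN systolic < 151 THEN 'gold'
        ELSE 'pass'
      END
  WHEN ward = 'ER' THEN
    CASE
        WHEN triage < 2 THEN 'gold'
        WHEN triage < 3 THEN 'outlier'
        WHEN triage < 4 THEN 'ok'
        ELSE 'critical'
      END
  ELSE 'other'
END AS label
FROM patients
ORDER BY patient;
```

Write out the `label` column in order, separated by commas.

patient=Bob: ward='ICU' → inner[systolic < 148] → flag
patient=Carmen: ward='ER' → inner[triage < 4] → ok
patient=Diego: ward='PED' → outer ELSE → other
patient=Jude: ward='PED' → outer ELSE → other
patient=Mira: ward='ICU' → inner[systolic < 148] → flag
patient=Quinn: ward='PED' → outer ELSE → other
patient=Rosa: ward='SURG' → outer ELSE → other
patient=Tara: ward='ER' → inner[triage < 3] → outlier
patient=Uma: ward='PED' → outer ELSE → other
patient=Vik: ward='GEN' → outer ELSE → other
patient=Xiu: ward='ICU' → inner[systolic < 148] → flag

flag, ok, other, other, flag, other, other, outlier, other, other, flag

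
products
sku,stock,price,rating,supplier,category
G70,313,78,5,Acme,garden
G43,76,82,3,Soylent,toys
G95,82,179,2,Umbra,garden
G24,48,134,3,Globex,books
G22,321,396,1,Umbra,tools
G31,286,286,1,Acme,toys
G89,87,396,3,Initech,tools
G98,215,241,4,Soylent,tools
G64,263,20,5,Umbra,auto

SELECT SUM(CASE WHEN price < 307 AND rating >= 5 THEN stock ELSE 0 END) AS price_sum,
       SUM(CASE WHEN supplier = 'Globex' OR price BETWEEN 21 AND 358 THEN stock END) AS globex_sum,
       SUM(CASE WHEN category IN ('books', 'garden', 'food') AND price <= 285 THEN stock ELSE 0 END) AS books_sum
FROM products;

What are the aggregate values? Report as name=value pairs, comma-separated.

[price_sum: price < 307 AND rating >= 5]
sku=G70: ✓ → 313
sku=G43: ✗
sku=G95: ✗
sku=G24: ✗
sku=G22: ✗
sku=G31: ✗
sku=G89: ✗
sku=G98: ✗
sku=G64: ✓ → 263
price_sum = 313 + 263 = 576
—
[globex_sum: supplier = 'Globex' OR price BETWEEN 21 AND 358]
sku=G70: ✓ → 313
sku=G43: ✓ → 76
sku=G95: ✓ → 82
sku=G24: ✓ → 48
sku=G22: ✗
sku=G31: ✓ → 286
sku=G89: ✗
sku=G98: ✓ → 215
sku=G64: ✗
globex_sum = 313 + 76 + 82 + 48 + 286 + 215 = 1020
—
[books_sum: category IN ('books', 'garden', 'food') AND price <= 285]
sku=G70: ✓ → 313
sku=G43: ✗
sku=G95: ✓ → 82
sku=G24: ✓ → 48
sku=G22: ✗
sku=G31: ✗
sku=G89: ✗
sku=G98: ✗
sku=G64: ✗
books_sum = 313 + 82 + 48 = 443

price_sum=576, globex_sum=1020, books_sum=443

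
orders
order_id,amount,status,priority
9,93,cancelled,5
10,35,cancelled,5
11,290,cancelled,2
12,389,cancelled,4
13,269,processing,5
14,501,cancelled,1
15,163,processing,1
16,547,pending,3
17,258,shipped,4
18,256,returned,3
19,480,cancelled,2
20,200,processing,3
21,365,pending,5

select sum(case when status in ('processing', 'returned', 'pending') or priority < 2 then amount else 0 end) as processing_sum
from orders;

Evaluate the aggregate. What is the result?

order_id=9: ✗
order_id=10: ✗
order_id=11: ✗
order_id=12: ✗
order_id=13: ✓ → 269
order_id=14: ✓ → 501
order_id=15: ✓ → 163
order_id=16: ✓ → 547
order_id=17: ✗
order_id=18: ✓ → 256
order_id=19: ✗
order_id=20: ✓ → 200
order_id=21: ✓ → 365
processing_sum = 269 + 501 + 163 + 547 + 256 + 200 + 365 = 2301

2301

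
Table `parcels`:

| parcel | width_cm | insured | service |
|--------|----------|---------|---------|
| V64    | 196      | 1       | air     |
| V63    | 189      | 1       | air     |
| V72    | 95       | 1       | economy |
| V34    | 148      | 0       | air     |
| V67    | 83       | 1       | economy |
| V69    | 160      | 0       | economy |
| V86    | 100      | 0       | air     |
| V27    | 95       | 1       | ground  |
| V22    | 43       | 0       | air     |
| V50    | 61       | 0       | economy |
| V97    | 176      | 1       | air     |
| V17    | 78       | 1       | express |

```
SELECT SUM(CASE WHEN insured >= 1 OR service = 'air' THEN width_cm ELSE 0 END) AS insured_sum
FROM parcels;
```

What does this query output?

1203

parcel=V64: ✓ → 196
parcel=V63: ✓ → 189
parcel=V72: ✓ → 95
parcel=V34: ✓ → 148
parcel=V67: ✓ → 83
parcel=V69: ✗
parcel=V86: ✓ → 100
parcel=V27: ✓ → 95
parcel=V22: ✓ → 43
parcel=V50: ✗
parcel=V97: ✓ → 176
parcel=V17: ✓ → 78
insured_sum = 196 + 189 + 95 + 148 + 83 + 100 + 95 + 43 + 176 + 78 = 1203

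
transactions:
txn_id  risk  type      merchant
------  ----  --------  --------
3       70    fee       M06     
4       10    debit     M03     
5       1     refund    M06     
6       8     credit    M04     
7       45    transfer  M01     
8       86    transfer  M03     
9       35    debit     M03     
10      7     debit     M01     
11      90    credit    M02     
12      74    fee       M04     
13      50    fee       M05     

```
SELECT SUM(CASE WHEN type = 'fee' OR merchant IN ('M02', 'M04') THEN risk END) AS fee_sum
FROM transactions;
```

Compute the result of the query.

292

txn_id=3: ✓ → 70
txn_id=4: ✗
txn_id=5: ✗
txn_id=6: ✓ → 8
txn_id=7: ✗
txn_id=8: ✗
txn_id=9: ✗
txn_id=10: ✗
txn_id=11: ✓ → 90
txn_id=12: ✓ → 74
txn_id=13: ✓ → 50
fee_sum = 70 + 8 + 90 + 74 + 50 = 292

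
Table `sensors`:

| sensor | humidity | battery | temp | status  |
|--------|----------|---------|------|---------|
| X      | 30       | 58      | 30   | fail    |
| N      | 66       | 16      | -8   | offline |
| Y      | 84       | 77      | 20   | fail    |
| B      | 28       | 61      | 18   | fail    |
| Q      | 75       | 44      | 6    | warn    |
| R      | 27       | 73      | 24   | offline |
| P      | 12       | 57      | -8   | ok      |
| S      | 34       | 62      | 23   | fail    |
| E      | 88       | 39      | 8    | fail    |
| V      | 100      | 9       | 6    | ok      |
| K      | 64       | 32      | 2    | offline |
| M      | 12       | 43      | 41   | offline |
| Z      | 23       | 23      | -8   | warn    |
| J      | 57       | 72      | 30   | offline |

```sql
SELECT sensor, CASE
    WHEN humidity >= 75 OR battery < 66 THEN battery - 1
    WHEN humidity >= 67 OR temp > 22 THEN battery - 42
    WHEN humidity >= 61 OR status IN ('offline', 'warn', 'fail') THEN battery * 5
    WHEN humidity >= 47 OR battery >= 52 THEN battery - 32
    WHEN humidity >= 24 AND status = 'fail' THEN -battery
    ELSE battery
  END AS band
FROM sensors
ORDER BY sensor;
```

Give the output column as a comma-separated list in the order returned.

sensor=B: humidity >= 75 OR battery < 66 → 60
sensor=E: humidity >= 75 OR battery < 66 → 38
sensor=J: humidity >= 67 OR temp > 22 → 30
sensor=K: humidity >= 75 OR battery < 66 → 31
sensor=M: humidity >= 75 OR battery < 66 → 42
sensor=N: humidity >= 75 OR battery < 66 → 15
sensor=P: humidity >= 75 OR battery < 66 → 56
sensor=Q: humidity >= 75 OR battery < 66 → 43
sensor=R: humidity >= 67 OR temp > 22 → 31
sensor=S: humidity >= 75 OR battery < 66 → 61
sensor=V: humidity >= 75 OR battery < 66 → 8
sensor=X: humidity >= 75 OR battery < 66 → 57
sensor=Y: humidity >= 75 OR battery < 66 → 76
sensor=Z: humidity >= 75 OR battery < 66 → 22

60, 38, 30, 31, 42, 15, 56, 43, 31, 61, 8, 57, 76, 22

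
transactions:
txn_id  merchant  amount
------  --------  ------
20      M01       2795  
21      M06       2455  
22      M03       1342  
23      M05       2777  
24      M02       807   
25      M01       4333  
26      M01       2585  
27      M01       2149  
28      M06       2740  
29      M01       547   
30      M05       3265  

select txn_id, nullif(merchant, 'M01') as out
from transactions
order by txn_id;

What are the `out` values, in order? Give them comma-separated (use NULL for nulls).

NULL, M06, M03, M05, M02, NULL, NULL, NULL, M06, NULL, M05

txn_id=20: merchant=M01 vs M01: equal → NULL
txn_id=21: merchant=M06 vs M01: differ → M06
txn_id=22: merchant=M03 vs M01: differ → M03
txn_id=23: merchant=M05 vs M01: differ → M05
txn_id=24: merchant=M02 vs M01: differ → M02
txn_id=25: merchant=M01 vs M01: equal → NULL
txn_id=26: merchant=M01 vs M01: equal → NULL
txn_id=27: merchant=M01 vs M01: equal → NULL
txn_id=28: merchant=M06 vs M01: differ → M06
txn_id=29: merchant=M01 vs M01: equal → NULL
txn_id=30: merchant=M05 vs M01: differ → M05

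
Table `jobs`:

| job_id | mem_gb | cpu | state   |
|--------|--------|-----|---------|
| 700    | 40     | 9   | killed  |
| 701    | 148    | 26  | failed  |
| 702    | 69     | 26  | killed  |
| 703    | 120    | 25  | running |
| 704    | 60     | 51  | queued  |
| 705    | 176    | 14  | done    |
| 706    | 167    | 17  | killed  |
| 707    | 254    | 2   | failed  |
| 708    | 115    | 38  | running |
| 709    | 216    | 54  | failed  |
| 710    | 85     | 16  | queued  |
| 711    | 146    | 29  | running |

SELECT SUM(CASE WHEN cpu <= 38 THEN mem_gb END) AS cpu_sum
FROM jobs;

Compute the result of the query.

1320

job_id=700: ✓ → 40
job_id=701: ✓ → 148
job_id=702: ✓ → 69
job_id=703: ✓ → 120
job_id=704: ✗
job_id=705: ✓ → 176
job_id=706: ✓ → 167
job_id=707: ✓ → 254
job_id=708: ✓ → 115
job_id=709: ✗
job_id=710: ✓ → 85
job_id=711: ✓ → 146
cpu_sum = 40 + 148 + 69 + 120 + 176 + 167 + 254 + 115 + 85 + 146 = 1320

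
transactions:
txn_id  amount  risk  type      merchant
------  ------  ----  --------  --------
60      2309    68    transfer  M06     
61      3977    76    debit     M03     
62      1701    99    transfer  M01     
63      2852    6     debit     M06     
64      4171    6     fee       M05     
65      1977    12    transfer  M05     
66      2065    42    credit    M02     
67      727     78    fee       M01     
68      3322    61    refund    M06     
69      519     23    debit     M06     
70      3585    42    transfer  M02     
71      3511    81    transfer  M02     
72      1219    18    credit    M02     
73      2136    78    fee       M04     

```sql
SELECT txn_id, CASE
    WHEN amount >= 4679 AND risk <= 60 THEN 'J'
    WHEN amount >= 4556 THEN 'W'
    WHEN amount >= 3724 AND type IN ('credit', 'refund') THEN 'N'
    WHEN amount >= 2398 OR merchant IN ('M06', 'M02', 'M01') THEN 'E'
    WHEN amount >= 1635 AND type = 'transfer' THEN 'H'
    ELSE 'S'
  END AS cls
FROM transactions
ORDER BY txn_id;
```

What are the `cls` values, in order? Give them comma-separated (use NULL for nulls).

txn_id=60: amount >= 2398 OR merchant IN ('M06', 'M02', 'M01') → E
txn_id=61: amount >= 2398 OR merchant IN ('M06', 'M02', 'M01') → E
txn_id=62: amount >= 2398 OR merchant IN ('M06', 'M02', 'M01') → E
txn_id=63: amount >= 2398 OR merchant IN ('M06', 'M02', 'M01') → E
txn_id=64: amount >= 2398 OR merchant IN ('M06', 'M02', 'M01') → E
txn_id=65: amount >= 1635 AND type = 'transfer' → H
txn_id=66: amount >= 2398 OR merchant IN ('M06', 'M02', 'M01') → E
txn_id=67: amount >= 2398 OR merchant IN ('M06', 'M02', 'M01') → E
txn_id=68: amount >= 2398 OR merchant IN ('M06', 'M02', 'M01') → E
txn_id=69: amount >= 2398 OR merchant IN ('M06', 'M02', 'M01') → E
txn_id=70: amount >= 2398 OR merchant IN ('M06', 'M02', 'M01') → E
txn_id=71: amount >= 2398 OR merchant IN ('M06', 'M02', 'M01') → E
txn_id=72: amount >= 2398 OR merchant IN ('M06', 'M02', 'M01') → E
txn_id=73: ELSE → S

E, E, E, E, E, H, E, E, E, E, E, E, E, S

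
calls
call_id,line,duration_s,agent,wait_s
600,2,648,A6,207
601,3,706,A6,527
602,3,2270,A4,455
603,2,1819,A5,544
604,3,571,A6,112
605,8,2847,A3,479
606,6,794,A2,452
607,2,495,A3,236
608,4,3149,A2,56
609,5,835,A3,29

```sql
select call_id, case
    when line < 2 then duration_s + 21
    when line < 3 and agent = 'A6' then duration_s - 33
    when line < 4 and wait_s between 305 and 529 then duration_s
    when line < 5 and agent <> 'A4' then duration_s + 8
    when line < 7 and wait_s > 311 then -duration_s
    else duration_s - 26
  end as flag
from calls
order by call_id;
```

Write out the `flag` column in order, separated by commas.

call_id=600: line < 3 and agent = 'A6' → 615
call_id=601: line < 4 and wait_s between 305 and 529 → 706
call_id=602: line < 4 and wait_s between 305 and 529 → 2270
call_id=603: line < 5 and agent <> 'A4' → 1827
call_id=604: line < 5 and agent <> 'A4' → 579
call_id=605: ELSE → 2821
call_id=606: line < 7 and wait_s > 311 → -794
call_id=607: line < 5 and agent <> 'A4' → 503
call_id=608: line < 5 and agent <> 'A4' → 3157
call_id=609: ELSE → 809

615, 706, 2270, 1827, 579, 2821, -794, 503, 3157, 809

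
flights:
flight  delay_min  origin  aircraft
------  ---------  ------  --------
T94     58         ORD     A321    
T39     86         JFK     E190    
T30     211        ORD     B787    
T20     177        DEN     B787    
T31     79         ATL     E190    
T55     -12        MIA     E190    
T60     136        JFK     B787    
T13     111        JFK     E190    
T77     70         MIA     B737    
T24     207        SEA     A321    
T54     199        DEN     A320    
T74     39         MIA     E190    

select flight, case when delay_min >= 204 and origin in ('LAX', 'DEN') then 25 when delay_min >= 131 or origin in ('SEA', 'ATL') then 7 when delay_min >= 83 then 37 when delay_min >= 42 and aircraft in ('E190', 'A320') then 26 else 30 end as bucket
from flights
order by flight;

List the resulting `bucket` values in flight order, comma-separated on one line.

flight=T13: delay_min >= 83 → 37
flight=T20: delay_min >= 131 or origin in ('SEA', 'ATL') → 7
flight=T24: delay_min >= 131 or origin in ('SEA', 'ATL') → 7
flight=T30: delay_min >= 131 or origin in ('SEA', 'ATL') → 7
flight=T31: delay_min >= 131 or origin in ('SEA', 'ATL') → 7
flight=T39: delay_min >= 83 → 37
flight=T54: delay_min >= 131 or origin in ('SEA', 'ATL') → 7
flight=T55: ELSE → 30
flight=T60: delay_min >= 131 or origin in ('SEA', 'ATL') → 7
flight=T74: ELSE → 30
flight=T77: ELSE → 30
flight=T94: ELSE → 30

37, 7, 7, 7, 7, 37, 7, 30, 7, 30, 30, 30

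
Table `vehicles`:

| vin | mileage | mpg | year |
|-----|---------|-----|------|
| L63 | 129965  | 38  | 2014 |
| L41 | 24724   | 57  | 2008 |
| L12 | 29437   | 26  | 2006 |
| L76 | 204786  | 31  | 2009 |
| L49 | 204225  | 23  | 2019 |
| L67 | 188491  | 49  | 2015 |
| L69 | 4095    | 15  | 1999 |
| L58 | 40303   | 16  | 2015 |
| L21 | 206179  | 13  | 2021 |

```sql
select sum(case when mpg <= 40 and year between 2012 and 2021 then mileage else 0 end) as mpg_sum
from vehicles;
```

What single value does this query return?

580672

vin=L63: ✓ → 129965
vin=L41: ✗
vin=L12: ✗
vin=L76: ✗
vin=L49: ✓ → 204225
vin=L67: ✗
vin=L69: ✗
vin=L58: ✓ → 40303
vin=L21: ✓ → 206179
mpg_sum = 129965 + 204225 + 40303 + 206179 = 580672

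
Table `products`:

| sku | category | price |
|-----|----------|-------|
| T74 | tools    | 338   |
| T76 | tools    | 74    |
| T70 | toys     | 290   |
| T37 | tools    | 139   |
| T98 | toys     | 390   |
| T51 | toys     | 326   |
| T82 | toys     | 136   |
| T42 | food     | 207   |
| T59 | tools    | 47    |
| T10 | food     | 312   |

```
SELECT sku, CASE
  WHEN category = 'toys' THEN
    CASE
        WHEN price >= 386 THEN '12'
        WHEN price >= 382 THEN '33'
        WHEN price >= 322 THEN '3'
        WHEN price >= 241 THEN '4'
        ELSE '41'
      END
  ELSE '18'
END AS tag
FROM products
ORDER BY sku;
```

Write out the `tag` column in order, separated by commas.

18, 18, 18, 3, 18, 4, 18, 18, 41, 12

sku=T10: category='food' → outer ELSE → 18
sku=T37: category='tools' → outer ELSE → 18
sku=T42: category='food' → outer ELSE → 18
sku=T51: category='toys' → inner[price >= 322] → 3
sku=T59: category='tools' → outer ELSE → 18
sku=T70: category='toys' → inner[price >= 241] → 4
sku=T74: category='tools' → outer ELSE → 18
sku=T76: category='tools' → outer ELSE → 18
sku=T82: category='toys' → inner[ELSE] → 41
sku=T98: category='toys' → inner[price >= 386] → 12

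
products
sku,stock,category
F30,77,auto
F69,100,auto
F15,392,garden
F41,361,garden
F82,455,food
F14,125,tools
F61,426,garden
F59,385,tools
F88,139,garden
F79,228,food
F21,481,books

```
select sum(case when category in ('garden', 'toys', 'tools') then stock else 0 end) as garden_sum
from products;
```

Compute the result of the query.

1828

sku=F30: ✗
sku=F69: ✗
sku=F15: ✓ → 392
sku=F41: ✓ → 361
sku=F82: ✗
sku=F14: ✓ → 125
sku=F61: ✓ → 426
sku=F59: ✓ → 385
sku=F88: ✓ → 139
sku=F79: ✗
sku=F21: ✗
garden_sum = 392 + 361 + 125 + 426 + 385 + 139 = 1828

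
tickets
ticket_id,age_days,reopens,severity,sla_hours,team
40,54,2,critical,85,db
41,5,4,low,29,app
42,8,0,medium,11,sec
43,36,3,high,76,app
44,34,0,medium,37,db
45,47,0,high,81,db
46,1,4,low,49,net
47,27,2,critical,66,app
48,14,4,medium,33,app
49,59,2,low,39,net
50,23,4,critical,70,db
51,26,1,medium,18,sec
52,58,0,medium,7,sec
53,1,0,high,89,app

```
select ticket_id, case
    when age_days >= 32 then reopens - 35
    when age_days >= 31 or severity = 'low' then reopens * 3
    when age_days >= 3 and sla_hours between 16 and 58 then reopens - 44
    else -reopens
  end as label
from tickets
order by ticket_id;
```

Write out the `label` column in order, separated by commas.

ticket_id=40: age_days >= 32 → -33
ticket_id=41: age_days >= 31 or severity = 'low' → 12
ticket_id=42: ELSE → 0
ticket_id=43: age_days >= 32 → -32
ticket_id=44: age_days >= 32 → -35
ticket_id=45: age_days >= 32 → -35
ticket_id=46: age_days >= 31 or severity = 'low' → 12
ticket_id=47: ELSE → -2
ticket_id=48: age_days >= 3 and sla_hours between 16 and 58 → -40
ticket_id=49: age_days >= 32 → -33
ticket_id=50: ELSE → -4
ticket_id=51: age_days >= 3 and sla_hours between 16 and 58 → -43
ticket_id=52: age_days >= 32 → -35
ticket_id=53: ELSE → 0

-33, 12, 0, -32, -35, -35, 12, -2, -40, -33, -4, -43, -35, 0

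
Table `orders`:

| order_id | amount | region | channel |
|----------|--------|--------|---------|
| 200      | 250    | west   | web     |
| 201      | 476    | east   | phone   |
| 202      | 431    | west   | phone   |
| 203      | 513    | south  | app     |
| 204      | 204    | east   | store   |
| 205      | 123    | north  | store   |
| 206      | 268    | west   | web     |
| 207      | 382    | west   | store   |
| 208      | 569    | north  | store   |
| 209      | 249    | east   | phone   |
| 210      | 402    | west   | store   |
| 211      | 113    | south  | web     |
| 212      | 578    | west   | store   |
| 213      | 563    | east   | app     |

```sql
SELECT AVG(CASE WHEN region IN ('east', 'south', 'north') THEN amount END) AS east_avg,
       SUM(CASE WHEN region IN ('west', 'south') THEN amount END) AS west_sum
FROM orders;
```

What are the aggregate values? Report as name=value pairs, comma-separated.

east_avg=351.25, west_sum=2937

[east_avg: region IN ('east', 'south', 'north')]
order_id=200: ✗
order_id=201: ✓ → 476
order_id=202: ✗
order_id=203: ✓ → 513
order_id=204: ✓ → 204
order_id=205: ✓ → 123
order_id=206: ✗
order_id=207: ✗
order_id=208: ✓ → 569
order_id=209: ✓ → 249
order_id=210: ✗
order_id=211: ✓ → 113
order_id=212: ✗
order_id=213: ✓ → 563
east_avg = (476 + 513 + 204 + 123 + 569 + 249 + 113 + 563) / 8 = 351.25
—
[west_sum: region IN ('west', 'south')]
order_id=200: ✓ → 250
order_id=201: ✗
order_id=202: ✓ → 431
order_id=203: ✓ → 513
order_id=204: ✗
order_id=205: ✗
order_id=206: ✓ → 268
order_id=207: ✓ → 382
order_id=208: ✗
order_id=209: ✗
order_id=210: ✓ → 402
order_id=211: ✓ → 113
order_id=212: ✓ → 578
order_id=213: ✗
west_sum = 250 + 431 + 513 + 268 + 382 + 402 + 113 + 578 = 2937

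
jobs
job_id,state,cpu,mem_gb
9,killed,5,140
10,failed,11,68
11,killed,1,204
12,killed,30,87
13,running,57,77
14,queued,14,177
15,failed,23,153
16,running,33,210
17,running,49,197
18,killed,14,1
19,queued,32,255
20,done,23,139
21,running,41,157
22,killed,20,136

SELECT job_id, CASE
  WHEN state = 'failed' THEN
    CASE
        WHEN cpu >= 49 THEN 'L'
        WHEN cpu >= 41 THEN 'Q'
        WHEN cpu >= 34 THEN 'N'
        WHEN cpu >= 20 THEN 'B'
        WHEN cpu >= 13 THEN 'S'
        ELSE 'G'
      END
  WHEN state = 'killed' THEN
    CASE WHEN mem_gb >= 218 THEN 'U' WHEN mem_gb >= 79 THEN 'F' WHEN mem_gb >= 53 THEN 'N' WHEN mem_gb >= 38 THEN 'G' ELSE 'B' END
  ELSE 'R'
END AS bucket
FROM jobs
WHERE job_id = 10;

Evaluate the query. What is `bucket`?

G

job_id = 10: state=failed, cpu=11, mem_gb=68.
state='failed' → inner[ELSE] → G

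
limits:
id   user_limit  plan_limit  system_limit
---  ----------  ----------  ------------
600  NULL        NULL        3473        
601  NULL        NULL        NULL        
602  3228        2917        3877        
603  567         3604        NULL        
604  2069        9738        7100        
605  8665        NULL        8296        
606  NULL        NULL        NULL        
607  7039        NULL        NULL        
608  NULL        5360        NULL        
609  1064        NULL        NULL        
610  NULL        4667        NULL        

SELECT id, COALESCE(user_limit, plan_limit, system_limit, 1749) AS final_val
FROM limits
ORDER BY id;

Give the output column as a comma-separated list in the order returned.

3473, 1749, 3228, 567, 2069, 8665, 1749, 7039, 5360, 1064, 4667

id=600: user_limit=NULL, plan_limit=NULL, system_limit=3473 → 3473
id=601: user_limit=NULL, plan_limit=NULL, system_limit=NULL, → literal 1749 → 1749
id=602: user_limit=3228 → 3228
id=603: user_limit=567 → 567
id=604: user_limit=2069 → 2069
id=605: user_limit=8665 → 8665
id=606: user_limit=NULL, plan_limit=NULL, system_limit=NULL, → literal 1749 → 1749
id=607: user_limit=7039 → 7039
id=608: user_limit=NULL, plan_limit=5360 → 5360
id=609: user_limit=1064 → 1064
id=610: user_limit=NULL, plan_limit=4667 → 4667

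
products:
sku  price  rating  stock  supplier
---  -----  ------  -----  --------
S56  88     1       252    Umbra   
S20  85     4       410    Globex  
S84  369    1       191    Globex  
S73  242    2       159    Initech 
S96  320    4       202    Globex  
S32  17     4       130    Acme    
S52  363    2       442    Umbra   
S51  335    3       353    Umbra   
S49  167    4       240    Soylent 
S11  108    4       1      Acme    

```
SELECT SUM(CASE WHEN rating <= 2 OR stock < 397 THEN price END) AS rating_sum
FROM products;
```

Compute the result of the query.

sku=S56: ✓ → 88
sku=S20: ✗
sku=S84: ✓ → 369
sku=S73: ✓ → 242
sku=S96: ✓ → 320
sku=S32: ✓ → 17
sku=S52: ✓ → 363
sku=S51: ✓ → 335
sku=S49: ✓ → 167
sku=S11: ✓ → 108
rating_sum = 88 + 369 + 242 + 320 + 17 + 363 + 335 + 167 + 108 = 2009

2009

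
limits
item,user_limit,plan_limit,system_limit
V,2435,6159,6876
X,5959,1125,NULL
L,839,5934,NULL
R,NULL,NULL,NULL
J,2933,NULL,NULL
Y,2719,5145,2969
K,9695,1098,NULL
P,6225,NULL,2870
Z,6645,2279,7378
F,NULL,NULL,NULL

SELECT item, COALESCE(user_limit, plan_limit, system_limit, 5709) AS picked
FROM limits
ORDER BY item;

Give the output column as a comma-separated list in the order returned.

item=F: user_limit=NULL, plan_limit=NULL, system_limit=NULL, → literal 5709 → 5709
item=J: user_limit=2933 → 2933
item=K: user_limit=9695 → 9695
item=L: user_limit=839 → 839
item=P: user_limit=6225 → 6225
item=R: user_limit=NULL, plan_limit=NULL, system_limit=NULL, → literal 5709 → 5709
item=V: user_limit=2435 → 2435
item=X: user_limit=5959 → 5959
item=Y: user_limit=2719 → 2719
item=Z: user_limit=6645 → 6645

5709, 2933, 9695, 839, 6225, 5709, 2435, 5959, 2719, 6645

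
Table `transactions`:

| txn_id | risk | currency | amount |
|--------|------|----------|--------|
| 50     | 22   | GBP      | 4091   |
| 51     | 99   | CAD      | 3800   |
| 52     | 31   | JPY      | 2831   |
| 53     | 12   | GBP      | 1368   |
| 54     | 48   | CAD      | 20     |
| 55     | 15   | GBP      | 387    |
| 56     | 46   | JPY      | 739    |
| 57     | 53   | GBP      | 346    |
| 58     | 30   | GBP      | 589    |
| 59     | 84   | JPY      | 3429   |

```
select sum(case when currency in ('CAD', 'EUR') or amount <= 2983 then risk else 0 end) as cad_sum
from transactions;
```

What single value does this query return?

334

txn_id=50: ✗
txn_id=51: ✓ → 99
txn_id=52: ✓ → 31
txn_id=53: ✓ → 12
txn_id=54: ✓ → 48
txn_id=55: ✓ → 15
txn_id=56: ✓ → 46
txn_id=57: ✓ → 53
txn_id=58: ✓ → 30
txn_id=59: ✗
cad_sum = 99 + 31 + 12 + 48 + 15 + 46 + 53 + 30 = 334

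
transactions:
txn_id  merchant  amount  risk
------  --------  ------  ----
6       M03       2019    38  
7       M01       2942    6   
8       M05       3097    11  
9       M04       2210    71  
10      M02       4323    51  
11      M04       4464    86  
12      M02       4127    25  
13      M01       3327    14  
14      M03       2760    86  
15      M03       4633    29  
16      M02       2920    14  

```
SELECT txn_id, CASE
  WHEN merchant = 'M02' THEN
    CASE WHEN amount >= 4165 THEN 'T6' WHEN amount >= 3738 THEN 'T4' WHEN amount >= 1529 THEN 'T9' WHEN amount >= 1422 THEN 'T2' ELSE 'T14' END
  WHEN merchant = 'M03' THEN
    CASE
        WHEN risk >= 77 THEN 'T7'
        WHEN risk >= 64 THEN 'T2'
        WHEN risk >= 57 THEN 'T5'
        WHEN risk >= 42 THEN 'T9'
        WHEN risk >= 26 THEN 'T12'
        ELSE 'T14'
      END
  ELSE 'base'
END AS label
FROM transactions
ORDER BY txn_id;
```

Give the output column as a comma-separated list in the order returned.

txn_id=6: merchant='M03' → inner[risk >= 26] → T12
txn_id=7: merchant='M01' → outer ELSE → base
txn_id=8: merchant='M05' → outer ELSE → base
txn_id=9: merchant='M04' → outer ELSE → base
txn_id=10: merchant='M02' → inner[amount >= 4165] → T6
txn_id=11: merchant='M04' → outer ELSE → base
txn_id=12: merchant='M02' → inner[amount >= 3738] → T4
txn_id=13: merchant='M01' → outer ELSE → base
txn_id=14: merchant='M03' → inner[risk >= 77] → T7
txn_id=15: merchant='M03' → inner[risk >= 26] → T12
txn_id=16: merchant='M02' → inner[amount >= 1529] → T9

T12, base, base, base, T6, base, T4, base, T7, T12, T9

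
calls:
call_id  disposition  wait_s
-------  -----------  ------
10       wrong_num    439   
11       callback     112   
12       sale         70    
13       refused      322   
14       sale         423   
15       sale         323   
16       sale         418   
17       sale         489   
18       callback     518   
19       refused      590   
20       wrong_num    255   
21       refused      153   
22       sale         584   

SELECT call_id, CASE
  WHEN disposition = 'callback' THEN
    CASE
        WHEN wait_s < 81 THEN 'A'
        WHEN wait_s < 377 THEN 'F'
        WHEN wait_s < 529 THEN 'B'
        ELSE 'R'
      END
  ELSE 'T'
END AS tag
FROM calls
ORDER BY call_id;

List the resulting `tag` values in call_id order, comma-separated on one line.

call_id=10: disposition='wrong_num' → outer ELSE → T
call_id=11: disposition='callback' → inner[wait_s < 377] → F
call_id=12: disposition='sale' → outer ELSE → T
call_id=13: disposition='refused' → outer ELSE → T
call_id=14: disposition='sale' → outer ELSE → T
call_id=15: disposition='sale' → outer ELSE → T
call_id=16: disposition='sale' → outer ELSE → T
call_id=17: disposition='sale' → outer ELSE → T
call_id=18: disposition='callback' → inner[wait_s < 529] → B
call_id=19: disposition='refused' → outer ELSE → T
call_id=20: disposition='wrong_num' → outer ELSE → T
call_id=21: disposition='refused' → outer ELSE → T
call_id=22: disposition='sale' → outer ELSE → T

T, F, T, T, T, T, T, T, B, T, T, T, T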